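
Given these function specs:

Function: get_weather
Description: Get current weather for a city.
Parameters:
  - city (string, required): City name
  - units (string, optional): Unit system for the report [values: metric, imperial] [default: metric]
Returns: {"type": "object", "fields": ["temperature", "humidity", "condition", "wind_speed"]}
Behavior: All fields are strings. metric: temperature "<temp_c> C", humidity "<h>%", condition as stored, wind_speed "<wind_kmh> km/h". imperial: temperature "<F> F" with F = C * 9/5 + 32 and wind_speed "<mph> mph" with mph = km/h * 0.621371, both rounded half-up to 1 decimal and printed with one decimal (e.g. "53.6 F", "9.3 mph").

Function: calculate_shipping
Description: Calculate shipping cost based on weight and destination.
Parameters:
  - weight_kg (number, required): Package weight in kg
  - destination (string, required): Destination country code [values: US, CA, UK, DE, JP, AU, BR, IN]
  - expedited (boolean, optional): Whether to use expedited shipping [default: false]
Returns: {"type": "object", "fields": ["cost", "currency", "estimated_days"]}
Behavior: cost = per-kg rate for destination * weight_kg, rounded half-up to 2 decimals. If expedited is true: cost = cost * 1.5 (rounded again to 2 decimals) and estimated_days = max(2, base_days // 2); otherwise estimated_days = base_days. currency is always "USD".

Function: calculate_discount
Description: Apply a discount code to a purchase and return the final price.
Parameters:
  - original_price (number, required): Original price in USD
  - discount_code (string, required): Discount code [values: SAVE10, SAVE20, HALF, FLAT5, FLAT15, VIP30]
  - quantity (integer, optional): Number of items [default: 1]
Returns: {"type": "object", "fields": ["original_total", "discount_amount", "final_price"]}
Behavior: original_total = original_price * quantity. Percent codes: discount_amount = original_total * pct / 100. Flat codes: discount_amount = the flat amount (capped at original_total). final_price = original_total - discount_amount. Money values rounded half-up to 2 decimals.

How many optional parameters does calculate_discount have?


Parameters of calculate_discount: original_price (required), discount_code (required), quantity (optional)
Optional count:
1


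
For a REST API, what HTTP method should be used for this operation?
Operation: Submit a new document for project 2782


GET = read, POST = create, PUT = update/replace, DELETE = remove
This operation is a create.
POST


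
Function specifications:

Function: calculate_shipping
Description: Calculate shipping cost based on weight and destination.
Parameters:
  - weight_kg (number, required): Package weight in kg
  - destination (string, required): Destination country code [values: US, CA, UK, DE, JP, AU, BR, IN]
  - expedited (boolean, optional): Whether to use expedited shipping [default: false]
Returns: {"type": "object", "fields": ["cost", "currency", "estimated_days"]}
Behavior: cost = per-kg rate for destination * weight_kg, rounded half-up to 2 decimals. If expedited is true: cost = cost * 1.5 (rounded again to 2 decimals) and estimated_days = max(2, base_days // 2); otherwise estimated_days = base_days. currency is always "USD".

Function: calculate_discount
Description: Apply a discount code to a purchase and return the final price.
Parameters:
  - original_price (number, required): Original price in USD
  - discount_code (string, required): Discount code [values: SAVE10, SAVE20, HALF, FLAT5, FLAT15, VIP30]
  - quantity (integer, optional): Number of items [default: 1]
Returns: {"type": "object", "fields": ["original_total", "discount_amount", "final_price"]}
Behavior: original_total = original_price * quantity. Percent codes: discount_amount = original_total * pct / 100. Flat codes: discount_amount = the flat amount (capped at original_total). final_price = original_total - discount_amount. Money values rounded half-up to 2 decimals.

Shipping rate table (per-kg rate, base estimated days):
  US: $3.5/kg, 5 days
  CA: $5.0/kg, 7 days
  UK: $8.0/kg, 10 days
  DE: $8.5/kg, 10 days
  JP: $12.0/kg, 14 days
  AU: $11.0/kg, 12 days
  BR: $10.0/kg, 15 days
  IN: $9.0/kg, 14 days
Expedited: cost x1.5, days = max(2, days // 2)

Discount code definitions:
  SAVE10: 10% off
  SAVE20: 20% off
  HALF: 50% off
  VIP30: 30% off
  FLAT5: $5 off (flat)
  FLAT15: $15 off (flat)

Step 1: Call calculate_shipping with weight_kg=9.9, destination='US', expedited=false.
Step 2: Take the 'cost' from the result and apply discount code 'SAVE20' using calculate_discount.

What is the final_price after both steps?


Step 1: calculate_shipping(weight_kg=9.9, destination=US, expedited=false)
  Rate for US: $3.5/kg, base 5 days
  cost = 3.5 * 9.9 = 34.65 -> 34.65
  expedited not set/false: estimated_days = 5
  -> cost = 34.65 USD
Step 2: calculate_discount(original_price=34.65, discount_code=SAVE20, quantity=1)
  original_total = 34.65 * 1 = 34.65
  SAVE20 = 20% off: discount_amount = 34.65 * 20/100 = 6.93 -> 6.93
  final_price = 34.65 - 6.93 = 27.72
  -> final_price = 27.72
$27.72


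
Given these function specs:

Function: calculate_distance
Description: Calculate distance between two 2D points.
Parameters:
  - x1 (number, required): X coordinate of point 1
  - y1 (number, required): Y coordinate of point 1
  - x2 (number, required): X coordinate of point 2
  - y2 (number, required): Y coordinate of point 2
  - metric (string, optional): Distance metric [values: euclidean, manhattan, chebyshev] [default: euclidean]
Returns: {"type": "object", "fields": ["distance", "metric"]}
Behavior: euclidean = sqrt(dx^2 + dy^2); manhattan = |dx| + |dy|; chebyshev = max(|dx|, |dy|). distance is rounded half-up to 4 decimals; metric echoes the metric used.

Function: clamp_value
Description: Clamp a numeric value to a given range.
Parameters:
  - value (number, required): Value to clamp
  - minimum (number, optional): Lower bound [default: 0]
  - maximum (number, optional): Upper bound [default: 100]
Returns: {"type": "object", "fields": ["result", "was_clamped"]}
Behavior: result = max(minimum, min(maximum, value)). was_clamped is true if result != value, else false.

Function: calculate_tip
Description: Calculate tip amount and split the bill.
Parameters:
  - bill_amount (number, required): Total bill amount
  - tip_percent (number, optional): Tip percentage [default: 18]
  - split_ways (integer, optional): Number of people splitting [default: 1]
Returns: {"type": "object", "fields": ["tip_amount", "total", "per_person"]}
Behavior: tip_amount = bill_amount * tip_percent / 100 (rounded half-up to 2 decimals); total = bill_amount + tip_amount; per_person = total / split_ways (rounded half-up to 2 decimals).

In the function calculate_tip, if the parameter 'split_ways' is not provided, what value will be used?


The calculate_tip spec declares:
  - split_ways (integer, optional): Number of people splitting [default: 1]
Default:
1


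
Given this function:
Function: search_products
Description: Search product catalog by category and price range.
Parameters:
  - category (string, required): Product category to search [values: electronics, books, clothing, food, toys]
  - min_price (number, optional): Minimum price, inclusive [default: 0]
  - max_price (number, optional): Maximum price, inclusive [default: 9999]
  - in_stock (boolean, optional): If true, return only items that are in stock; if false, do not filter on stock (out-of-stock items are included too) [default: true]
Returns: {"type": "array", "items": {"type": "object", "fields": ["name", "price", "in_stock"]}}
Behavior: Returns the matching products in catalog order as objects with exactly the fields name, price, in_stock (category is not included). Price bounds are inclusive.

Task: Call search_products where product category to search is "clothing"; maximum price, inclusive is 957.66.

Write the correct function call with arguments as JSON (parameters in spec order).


Mapping each described value to its parameter name:
  'Product category to search' -> category = "clothing"
  'Maximum price, inclusive' -> max_price = 957.66
search_products({"category": "clothing", "max_price": 957.66})


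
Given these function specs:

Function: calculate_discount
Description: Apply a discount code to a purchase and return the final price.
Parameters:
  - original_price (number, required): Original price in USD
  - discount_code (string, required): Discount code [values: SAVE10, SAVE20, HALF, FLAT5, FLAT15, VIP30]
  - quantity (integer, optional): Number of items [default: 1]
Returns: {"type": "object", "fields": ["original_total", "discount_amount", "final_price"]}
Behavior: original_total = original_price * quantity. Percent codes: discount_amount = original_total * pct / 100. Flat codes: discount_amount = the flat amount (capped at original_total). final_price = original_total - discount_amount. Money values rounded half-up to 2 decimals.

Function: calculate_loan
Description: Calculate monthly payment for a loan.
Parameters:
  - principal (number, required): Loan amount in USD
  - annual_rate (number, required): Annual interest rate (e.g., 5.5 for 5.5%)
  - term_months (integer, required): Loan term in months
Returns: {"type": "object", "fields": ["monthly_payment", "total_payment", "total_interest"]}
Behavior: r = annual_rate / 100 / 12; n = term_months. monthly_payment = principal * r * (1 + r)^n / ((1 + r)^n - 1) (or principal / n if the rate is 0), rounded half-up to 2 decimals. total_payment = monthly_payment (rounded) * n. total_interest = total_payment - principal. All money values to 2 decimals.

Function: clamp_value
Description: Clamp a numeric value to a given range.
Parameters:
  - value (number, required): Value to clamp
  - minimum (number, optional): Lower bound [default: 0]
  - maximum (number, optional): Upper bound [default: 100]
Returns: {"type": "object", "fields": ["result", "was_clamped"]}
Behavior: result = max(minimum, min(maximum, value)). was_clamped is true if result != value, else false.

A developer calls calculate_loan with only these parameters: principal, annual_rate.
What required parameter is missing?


Required parameters: principal, annual_rate, term_months
Provided: principal, annual_rate
Missing: term_months
term_months


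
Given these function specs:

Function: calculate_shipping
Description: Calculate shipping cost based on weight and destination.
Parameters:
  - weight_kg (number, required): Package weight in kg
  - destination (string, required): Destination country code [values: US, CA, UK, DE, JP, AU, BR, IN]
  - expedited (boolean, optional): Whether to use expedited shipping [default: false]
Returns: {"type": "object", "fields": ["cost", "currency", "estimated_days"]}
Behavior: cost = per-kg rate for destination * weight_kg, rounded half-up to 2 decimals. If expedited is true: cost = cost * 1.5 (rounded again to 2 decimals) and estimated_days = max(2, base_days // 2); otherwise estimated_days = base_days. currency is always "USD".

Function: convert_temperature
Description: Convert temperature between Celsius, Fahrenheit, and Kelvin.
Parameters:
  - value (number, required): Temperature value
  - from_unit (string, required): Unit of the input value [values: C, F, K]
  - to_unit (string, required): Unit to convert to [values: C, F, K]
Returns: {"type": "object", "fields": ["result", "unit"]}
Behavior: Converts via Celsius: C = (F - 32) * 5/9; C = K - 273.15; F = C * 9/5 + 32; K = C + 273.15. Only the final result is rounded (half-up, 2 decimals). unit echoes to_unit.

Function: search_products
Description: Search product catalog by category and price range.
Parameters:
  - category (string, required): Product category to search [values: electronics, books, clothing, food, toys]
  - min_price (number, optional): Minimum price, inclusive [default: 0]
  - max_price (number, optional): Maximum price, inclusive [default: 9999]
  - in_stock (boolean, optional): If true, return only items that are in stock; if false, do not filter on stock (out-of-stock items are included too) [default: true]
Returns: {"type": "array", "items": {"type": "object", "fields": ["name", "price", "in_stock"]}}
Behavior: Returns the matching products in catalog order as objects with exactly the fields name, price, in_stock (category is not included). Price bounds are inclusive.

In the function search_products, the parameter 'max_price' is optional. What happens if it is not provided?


The search_products spec declares:
  - max_price (number, optional): Maximum price, inclusive [default: 9999]
It defaults to 9999


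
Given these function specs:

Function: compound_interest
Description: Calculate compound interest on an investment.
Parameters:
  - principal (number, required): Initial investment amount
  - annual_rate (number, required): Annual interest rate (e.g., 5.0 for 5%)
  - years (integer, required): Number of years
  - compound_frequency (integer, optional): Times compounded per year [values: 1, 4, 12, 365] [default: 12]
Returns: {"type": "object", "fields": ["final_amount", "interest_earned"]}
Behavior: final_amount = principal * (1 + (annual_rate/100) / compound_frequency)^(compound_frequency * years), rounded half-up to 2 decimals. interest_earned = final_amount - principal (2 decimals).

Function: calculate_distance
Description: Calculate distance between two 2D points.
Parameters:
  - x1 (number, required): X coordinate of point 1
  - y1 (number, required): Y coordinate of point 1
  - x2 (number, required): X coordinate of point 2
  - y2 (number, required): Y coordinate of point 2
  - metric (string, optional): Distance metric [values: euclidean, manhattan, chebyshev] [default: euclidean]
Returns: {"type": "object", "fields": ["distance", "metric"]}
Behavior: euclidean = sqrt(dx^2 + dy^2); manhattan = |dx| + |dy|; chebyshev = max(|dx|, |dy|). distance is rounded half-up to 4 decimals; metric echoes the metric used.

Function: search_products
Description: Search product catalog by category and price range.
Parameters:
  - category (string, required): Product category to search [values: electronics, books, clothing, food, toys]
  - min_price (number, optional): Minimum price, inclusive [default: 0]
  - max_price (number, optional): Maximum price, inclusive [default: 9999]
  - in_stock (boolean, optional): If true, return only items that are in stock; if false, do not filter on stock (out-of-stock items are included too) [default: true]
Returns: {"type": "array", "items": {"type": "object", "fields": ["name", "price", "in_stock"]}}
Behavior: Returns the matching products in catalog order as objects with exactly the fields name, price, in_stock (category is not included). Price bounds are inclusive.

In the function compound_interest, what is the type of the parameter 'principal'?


The compound_interest spec declares:
  - principal (number, required): Initial investment amount
Type:
number


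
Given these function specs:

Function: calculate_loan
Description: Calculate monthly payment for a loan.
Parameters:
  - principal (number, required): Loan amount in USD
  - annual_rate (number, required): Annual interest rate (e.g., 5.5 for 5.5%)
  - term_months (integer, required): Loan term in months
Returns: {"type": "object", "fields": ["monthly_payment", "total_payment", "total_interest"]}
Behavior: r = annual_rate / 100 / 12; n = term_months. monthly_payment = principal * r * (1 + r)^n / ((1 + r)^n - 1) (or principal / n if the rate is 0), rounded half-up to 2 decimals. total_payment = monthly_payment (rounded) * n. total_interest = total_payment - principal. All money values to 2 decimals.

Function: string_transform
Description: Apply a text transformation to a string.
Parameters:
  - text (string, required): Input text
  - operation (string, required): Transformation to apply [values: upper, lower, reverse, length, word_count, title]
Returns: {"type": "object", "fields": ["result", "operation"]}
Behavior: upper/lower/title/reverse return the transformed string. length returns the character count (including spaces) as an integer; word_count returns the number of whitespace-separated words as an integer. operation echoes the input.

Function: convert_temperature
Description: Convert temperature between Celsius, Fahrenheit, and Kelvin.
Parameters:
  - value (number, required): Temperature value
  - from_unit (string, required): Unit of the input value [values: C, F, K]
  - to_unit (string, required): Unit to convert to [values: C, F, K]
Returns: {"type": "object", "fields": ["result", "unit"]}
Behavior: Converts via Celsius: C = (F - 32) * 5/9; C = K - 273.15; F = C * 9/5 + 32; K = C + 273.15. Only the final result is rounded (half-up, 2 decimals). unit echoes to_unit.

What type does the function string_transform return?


The string_transform spec declares Returns: {"type": "object", "fields": ["result", "operation"]}
Type:
object


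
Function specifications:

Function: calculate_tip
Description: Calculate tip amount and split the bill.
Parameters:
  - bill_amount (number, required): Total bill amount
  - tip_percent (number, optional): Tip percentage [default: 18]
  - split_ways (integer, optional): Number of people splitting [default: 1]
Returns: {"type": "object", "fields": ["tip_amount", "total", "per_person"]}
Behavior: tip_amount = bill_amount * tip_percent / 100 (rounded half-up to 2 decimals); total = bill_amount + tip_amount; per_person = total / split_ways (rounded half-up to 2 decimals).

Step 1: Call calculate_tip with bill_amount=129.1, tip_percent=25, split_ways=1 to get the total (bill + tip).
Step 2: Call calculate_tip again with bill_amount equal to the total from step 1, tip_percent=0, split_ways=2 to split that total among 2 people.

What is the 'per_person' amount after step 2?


Step 1: calculate_tip(bill_amount=129.1, tip_percent=25, split_ways=1)
  tip_amount = 129.1 * 25/100 = 32.275 -> 32.28
  total = 129.1 + 32.28 = 161.38
  per_person = 161.38 / 1 = 161.38 -> 161.38
  -> total = 161.38
Step 2: calculate_tip(bill_amount=161.38, tip_percent=0, split_ways=2)
  tip_amount = 161.38 * 0/100 = 0 -> 0.00
  total = 161.38 + 0.00 = 161.38
  per_person = 161.38 / 2 = 80.69 -> 80.69
  -> per_person = 80.69
$80.69


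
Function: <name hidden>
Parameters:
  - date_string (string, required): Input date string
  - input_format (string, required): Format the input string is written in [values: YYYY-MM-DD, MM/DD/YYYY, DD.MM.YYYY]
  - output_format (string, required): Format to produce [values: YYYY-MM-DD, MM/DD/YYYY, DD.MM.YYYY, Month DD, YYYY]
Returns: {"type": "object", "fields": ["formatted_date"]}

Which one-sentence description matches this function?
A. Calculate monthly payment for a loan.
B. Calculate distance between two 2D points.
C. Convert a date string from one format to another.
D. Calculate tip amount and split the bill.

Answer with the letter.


Parameters date_string, input_format, output_format and return ["formatted_date"] fit: Convert a date string from one format to another.
C


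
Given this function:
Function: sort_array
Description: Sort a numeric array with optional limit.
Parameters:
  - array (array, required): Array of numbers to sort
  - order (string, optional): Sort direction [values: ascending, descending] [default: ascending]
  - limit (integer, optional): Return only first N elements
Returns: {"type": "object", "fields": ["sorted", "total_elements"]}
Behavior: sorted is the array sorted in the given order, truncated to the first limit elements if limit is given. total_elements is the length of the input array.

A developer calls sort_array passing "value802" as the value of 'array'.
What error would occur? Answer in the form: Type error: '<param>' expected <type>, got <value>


Spec: 'array' is declared as array; "value802" is a string.
Type error: 'array' expected array, got "value802"


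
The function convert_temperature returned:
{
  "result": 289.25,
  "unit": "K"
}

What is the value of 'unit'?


K


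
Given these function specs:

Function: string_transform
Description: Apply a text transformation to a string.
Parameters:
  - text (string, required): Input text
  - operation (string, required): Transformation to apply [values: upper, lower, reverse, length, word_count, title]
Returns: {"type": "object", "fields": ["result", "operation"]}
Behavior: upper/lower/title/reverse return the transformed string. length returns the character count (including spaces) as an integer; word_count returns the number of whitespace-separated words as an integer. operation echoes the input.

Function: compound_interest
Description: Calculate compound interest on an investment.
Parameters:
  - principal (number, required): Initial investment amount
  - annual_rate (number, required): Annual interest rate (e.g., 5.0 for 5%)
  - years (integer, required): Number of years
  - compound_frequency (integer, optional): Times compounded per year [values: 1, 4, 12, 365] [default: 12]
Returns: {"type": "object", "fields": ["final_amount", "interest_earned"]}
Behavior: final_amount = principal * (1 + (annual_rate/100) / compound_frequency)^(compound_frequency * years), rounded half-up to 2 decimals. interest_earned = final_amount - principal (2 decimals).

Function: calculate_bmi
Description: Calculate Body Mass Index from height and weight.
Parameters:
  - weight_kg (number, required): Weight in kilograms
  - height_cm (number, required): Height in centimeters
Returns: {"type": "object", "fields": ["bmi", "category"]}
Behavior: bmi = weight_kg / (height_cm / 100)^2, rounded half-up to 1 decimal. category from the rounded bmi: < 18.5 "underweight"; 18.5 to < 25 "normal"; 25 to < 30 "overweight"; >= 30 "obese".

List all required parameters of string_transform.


Parameters of string_transform and their required/optional flag:
  text: required
  operation: required
operation, text


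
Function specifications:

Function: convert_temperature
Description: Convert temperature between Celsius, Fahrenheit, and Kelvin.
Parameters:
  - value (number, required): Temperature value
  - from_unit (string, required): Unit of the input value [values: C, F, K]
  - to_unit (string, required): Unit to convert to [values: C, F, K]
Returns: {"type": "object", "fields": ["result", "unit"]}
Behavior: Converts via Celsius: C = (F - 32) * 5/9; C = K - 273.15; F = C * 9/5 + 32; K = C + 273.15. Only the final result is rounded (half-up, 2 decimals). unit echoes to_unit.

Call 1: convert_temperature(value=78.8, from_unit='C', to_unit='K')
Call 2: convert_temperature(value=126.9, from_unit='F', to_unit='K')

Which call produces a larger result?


Call 1:
  Input already in C: 78.8
  To K: 78.8 + 273.15 = 351.95
  Round to 2 decimals: 351.95
  -> 351.95 K
Call 2:
  To C: (126.9 - 32) * 5/9 = 52.722222
  To K: 52.722222 + 273.15 = 325.872222
  Round to 2 decimals: 325.87
  -> 325.87 K
Call 1 (351.95 K)


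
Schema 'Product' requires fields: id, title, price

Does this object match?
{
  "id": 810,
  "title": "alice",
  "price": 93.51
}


Checking required fields... All present.
Valid - all required fields present


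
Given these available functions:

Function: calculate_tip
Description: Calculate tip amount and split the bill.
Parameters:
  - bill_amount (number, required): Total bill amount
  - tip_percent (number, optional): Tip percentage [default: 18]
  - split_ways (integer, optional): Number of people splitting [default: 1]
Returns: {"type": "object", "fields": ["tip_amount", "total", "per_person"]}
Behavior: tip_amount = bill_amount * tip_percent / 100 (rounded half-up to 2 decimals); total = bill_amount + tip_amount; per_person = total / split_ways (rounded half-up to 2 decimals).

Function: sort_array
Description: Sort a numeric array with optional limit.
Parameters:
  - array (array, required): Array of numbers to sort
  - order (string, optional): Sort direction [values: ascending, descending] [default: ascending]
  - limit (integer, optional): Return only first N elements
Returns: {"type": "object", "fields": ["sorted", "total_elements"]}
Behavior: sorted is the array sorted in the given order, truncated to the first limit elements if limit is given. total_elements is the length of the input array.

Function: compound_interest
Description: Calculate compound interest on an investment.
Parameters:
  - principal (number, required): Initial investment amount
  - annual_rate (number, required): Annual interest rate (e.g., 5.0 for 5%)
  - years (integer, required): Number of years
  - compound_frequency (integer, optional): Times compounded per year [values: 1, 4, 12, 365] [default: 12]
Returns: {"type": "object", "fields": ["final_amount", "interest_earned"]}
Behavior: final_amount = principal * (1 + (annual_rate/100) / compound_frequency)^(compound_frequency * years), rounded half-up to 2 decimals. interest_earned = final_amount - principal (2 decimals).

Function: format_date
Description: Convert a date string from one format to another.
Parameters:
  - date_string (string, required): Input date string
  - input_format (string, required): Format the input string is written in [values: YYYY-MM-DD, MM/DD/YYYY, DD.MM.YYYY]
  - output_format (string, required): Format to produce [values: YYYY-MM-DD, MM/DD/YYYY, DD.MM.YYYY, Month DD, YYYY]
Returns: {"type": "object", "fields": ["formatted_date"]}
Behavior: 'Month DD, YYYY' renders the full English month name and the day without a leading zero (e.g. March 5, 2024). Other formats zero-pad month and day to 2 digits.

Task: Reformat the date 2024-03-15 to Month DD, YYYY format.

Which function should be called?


The task needs a function whose description is: Convert a date string from one format to another.
format_date


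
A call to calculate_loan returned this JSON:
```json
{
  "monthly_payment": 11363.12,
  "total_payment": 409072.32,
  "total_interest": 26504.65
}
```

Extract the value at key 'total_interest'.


26504.65


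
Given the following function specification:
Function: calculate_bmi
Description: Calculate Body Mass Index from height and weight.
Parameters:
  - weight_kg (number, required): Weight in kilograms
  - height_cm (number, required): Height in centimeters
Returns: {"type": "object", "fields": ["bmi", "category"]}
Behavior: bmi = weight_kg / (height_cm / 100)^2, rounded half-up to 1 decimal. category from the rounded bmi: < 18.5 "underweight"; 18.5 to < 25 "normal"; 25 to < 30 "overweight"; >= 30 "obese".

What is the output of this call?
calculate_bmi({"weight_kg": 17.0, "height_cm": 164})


height_m = 164 / 100 = 1.64
bmi = 17.0 / 1.64^2 = 17.0 / 2.6896 = 6.320642 -> 6.3
6.3 < 18.5 -> underweight
Output:
{"bmi": 6.3, "category": "underweight"}


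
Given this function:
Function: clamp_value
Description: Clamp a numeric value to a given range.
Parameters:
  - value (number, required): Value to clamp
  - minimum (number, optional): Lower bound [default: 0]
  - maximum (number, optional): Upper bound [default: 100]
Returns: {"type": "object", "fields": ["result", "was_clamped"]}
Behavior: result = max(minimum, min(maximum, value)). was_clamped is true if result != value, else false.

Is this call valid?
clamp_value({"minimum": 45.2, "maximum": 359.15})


Checking required parameters...
Missing required parameter: value
Invalid - missing required parameter 'value'


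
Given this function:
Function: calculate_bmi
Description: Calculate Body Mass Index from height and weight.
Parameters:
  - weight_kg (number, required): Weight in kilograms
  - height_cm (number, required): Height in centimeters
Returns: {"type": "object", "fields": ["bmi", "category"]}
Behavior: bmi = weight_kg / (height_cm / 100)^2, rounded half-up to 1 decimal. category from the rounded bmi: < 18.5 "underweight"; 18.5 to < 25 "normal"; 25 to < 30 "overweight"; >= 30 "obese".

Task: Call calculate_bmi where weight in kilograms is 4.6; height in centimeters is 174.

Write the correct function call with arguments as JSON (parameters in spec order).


Mapping each described value to its parameter name:
  'Weight in kilograms' -> weight_kg = 4.6
  'Height in centimeters' -> height_cm = 174
calculate_bmi({"weight_kg": 4.6, "height_cm": 174})


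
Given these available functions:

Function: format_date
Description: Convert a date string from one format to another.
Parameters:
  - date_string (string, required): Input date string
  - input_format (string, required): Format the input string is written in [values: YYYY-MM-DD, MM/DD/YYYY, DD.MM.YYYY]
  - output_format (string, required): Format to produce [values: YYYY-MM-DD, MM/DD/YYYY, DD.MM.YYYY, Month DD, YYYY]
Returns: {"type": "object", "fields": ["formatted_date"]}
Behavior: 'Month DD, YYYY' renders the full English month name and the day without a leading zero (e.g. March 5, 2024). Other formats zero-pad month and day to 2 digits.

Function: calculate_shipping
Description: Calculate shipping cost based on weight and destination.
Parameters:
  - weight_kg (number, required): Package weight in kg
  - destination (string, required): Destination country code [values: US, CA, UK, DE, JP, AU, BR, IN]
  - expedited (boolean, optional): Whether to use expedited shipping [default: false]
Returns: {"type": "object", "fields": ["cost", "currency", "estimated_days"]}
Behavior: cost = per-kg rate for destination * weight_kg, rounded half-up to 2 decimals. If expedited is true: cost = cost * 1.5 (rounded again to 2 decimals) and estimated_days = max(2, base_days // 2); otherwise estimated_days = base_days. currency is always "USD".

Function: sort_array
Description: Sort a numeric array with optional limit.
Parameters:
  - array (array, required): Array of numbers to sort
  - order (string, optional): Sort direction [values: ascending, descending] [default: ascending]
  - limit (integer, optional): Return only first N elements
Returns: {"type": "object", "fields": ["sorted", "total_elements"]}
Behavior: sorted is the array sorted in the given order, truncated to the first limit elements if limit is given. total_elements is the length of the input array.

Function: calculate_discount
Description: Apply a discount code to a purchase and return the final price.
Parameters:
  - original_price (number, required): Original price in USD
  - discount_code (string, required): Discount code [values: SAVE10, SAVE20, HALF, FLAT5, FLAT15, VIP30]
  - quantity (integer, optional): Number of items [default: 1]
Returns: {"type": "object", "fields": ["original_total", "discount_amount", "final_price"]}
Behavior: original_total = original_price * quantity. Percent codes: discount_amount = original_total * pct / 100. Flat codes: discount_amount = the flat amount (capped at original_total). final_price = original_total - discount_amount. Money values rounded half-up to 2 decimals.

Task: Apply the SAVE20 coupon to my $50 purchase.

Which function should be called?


The task needs a function whose description is: Apply a discount code to a purchase and return the final price.
calculate_discount


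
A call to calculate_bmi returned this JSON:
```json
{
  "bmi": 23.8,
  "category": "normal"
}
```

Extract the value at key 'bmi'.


23.8


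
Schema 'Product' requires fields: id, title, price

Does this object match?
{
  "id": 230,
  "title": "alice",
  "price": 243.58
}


Checking required fields... All present.
Valid - all required fields present


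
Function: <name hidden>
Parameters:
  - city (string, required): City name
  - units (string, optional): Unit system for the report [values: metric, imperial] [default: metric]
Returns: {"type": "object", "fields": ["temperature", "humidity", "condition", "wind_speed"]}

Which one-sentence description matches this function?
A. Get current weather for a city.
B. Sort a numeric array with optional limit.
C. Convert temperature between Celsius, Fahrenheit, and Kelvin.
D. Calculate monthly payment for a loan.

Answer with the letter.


Parameters city, units and return ["temperature", "humidity", "condition", "wind_speed"] fit: Get current weather for a city.
A


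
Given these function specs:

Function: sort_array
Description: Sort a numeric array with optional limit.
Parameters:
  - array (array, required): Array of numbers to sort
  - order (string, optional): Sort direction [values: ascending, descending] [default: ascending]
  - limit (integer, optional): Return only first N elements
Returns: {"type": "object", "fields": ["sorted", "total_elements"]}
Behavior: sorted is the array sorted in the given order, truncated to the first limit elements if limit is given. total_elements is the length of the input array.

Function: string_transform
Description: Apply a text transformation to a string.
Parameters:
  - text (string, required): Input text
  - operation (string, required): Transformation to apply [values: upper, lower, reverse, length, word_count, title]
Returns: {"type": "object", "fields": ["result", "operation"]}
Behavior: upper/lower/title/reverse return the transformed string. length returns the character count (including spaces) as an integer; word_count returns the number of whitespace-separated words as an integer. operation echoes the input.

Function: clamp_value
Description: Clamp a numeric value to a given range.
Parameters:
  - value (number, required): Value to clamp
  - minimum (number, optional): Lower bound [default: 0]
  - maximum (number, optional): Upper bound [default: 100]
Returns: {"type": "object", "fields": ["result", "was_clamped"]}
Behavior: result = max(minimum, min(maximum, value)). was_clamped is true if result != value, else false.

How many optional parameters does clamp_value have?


Parameters of clamp_value: value (required), minimum (optional), maximum (optional)
Optional count:
2


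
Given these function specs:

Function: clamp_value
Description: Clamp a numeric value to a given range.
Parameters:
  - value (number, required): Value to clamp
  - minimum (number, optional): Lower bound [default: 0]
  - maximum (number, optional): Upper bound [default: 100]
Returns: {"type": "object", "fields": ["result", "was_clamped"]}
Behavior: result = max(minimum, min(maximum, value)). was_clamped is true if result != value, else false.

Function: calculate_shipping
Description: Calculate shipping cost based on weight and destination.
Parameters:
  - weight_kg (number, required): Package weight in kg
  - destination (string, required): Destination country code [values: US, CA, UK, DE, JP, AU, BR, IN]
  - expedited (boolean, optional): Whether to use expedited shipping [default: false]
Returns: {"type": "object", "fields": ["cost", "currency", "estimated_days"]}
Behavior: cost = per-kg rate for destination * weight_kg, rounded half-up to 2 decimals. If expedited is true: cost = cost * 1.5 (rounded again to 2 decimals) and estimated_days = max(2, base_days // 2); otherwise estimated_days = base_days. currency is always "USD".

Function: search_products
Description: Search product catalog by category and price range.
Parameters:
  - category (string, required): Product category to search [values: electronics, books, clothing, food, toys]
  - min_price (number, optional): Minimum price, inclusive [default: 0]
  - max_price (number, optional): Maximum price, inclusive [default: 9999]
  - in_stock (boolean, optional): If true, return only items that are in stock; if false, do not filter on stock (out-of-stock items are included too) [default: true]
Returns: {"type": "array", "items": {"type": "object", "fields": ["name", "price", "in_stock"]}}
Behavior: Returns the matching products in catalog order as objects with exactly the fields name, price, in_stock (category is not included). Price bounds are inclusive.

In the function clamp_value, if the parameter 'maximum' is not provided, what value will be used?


The clamp_value spec declares:
  - maximum (number, optional): Upper bound [default: 100]
Default:
100


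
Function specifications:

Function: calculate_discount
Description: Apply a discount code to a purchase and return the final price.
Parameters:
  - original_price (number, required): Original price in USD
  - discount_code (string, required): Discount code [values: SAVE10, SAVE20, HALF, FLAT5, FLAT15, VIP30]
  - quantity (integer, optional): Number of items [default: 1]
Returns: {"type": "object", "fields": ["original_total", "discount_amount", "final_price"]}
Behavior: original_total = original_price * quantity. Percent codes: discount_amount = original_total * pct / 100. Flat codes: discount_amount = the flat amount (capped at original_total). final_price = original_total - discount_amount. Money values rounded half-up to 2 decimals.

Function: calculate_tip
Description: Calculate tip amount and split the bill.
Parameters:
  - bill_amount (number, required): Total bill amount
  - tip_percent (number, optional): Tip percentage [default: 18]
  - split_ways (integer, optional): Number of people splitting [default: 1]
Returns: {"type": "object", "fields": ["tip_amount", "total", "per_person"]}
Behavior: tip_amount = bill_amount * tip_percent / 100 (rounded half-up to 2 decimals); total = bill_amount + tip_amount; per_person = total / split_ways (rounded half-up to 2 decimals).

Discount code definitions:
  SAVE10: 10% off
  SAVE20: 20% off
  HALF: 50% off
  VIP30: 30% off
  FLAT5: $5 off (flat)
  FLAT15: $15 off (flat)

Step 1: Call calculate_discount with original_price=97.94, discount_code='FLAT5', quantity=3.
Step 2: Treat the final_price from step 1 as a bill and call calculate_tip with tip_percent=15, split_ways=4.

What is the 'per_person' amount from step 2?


Step 1: calculate_discount(original_price=97.94, discount_code=FLAT5, quantity=3)
  original_total = 97.94 * 3 = 293.82
  FLAT5 = $5 flat: discount_amount = min(5.00, 293.82) = 5.00
  final_price = 293.82 - 5.00 = 288.82
  -> final_price = 288.82
Step 2: calculate_tip(bill_amount=288.82, tip_percent=15, split_ways=4)
  tip_amount = 288.82 * 15/100 = 43.323 -> 43.32
  total = 288.82 + 43.32 = 332.14
  per_person = 332.14 / 4 = 83.035 -> 83.04
  -> per_person = 83.04
$83.04


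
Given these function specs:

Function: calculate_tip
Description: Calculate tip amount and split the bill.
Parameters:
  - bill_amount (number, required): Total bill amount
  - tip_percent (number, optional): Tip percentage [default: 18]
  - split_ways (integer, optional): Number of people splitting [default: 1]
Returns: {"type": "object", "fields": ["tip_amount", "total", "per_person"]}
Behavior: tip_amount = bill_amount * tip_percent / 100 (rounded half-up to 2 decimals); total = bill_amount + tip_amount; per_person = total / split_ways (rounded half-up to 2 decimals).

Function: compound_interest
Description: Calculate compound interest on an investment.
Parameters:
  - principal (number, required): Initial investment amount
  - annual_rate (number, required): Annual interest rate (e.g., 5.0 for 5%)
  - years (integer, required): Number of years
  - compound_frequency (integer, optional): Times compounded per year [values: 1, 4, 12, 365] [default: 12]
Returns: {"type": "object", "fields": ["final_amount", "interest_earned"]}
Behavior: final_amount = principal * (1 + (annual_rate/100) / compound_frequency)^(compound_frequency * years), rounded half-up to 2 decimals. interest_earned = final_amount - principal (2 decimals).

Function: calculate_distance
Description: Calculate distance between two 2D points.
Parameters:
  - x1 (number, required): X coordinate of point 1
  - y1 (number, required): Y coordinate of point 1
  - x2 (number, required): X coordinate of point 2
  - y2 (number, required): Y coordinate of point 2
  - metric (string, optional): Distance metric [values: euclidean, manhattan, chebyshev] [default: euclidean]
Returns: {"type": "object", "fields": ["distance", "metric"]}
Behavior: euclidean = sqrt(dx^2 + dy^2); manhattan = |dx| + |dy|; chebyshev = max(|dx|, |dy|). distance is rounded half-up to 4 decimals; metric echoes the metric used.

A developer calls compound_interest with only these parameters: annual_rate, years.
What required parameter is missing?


Required parameters: principal, annual_rate, years
Provided: annual_rate, years
Missing: principal
principal


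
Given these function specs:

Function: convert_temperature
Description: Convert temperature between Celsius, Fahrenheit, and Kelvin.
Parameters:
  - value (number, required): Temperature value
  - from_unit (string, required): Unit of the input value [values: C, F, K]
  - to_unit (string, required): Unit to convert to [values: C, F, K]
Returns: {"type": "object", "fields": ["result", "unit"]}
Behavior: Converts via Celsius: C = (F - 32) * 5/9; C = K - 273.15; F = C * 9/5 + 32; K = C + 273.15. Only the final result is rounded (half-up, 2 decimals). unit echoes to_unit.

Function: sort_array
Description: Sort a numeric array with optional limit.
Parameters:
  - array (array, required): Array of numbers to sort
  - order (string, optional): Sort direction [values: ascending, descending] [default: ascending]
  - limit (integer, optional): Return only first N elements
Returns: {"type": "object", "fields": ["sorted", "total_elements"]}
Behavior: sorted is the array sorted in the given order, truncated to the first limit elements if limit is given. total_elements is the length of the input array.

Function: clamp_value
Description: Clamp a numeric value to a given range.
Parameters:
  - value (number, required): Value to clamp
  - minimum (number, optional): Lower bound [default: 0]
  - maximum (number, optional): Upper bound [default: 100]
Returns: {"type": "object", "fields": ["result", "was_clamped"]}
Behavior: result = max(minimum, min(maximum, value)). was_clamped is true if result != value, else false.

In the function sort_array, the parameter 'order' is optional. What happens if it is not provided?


The sort_array spec declares:
  - order (string, optional): Sort direction [values: ascending, descending] [default: ascending]
It defaults to ascending
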